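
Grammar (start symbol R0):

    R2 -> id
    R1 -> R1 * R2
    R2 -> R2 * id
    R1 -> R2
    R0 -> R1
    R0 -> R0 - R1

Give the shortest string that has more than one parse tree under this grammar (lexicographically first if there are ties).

id * id

length 1: no string has ≥2 trees
length 3: id * id has 2 parse trees

Two derivations of id * id:
  R0 ⇒ R1 ⇒ R1 * R2 ⇒ R2 * R2 ⇒ id * R2 ⇒ id * id
  R0 ⇒ R1 ⇒ R2 ⇒ R2 * id ⇒ id * id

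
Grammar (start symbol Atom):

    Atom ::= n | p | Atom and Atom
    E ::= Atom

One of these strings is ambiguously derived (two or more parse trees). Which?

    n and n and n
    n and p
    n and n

n and n and n: 2 trees
n and p: 1 tree
n and n: 1 tree

n and n and n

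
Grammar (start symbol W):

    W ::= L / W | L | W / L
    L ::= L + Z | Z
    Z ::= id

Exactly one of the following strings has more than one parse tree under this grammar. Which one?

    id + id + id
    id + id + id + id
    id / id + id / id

id + id + id: 1 tree
id + id + id + id: 1 tree
id / id + id / id: 4 trees

id / id + id / id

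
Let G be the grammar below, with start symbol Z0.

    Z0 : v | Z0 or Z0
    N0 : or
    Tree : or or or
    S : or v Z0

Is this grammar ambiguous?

Ambiguous

Witness: v or v or v

Derivation 1: Z0 ⇒ Z0 or Z0 ⇒ v or Z0 ⇒ v or Z0 or Z0 ⇒ v or v or Z0 ⇒ v or v or v
Derivation 2: Z0 ⇒ Z0 or Z0 ⇒ Z0 or Z0 or Z0 ⇒ v or Z0 or Z0 ⇒ v or v or Z0 ⇒ v or v or v

Two distinct leftmost derivations for the same string.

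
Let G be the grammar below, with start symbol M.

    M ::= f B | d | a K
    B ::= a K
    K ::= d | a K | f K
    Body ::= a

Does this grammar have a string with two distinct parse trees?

Only M, B, K are reachable from M; ignoring the rest: Each reachable nonterminal has at most one production per leading terminal, and all productions are right-linear; the derivation is determined token-by-token.

Unambiguous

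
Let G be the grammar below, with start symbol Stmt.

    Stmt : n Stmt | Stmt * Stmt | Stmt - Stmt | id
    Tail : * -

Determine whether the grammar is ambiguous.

Ambiguous

Witness: n id * id

Derivation 1: Stmt ⇒ n Stmt ⇒ n Stmt * Stmt ⇒ n id * Stmt ⇒ n id * id
Derivation 2: Stmt ⇒ Stmt * Stmt ⇒ n Stmt * Stmt ⇒ n id * Stmt ⇒ n id * id

Two distinct leftmost derivations for the same string.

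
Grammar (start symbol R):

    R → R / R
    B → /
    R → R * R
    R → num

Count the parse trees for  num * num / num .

Parse trees for num * num / num:
  [R [R [R num] * [R num]] / [R num]]
  [R [R num] * [R [R num] / [R num]]]

2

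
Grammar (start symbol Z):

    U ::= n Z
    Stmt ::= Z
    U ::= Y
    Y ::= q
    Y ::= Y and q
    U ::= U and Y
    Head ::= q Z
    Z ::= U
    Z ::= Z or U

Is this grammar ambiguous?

Ambiguous

Witness: q and q

Derivation 1: Z ⇒ U ⇒ Y ⇒ Y and q ⇒ q and q
Derivation 2: Z ⇒ U ⇒ U and Y ⇒ Y and Y ⇒ q and Y ⇒ q and q

Two distinct leftmost derivations for the same string.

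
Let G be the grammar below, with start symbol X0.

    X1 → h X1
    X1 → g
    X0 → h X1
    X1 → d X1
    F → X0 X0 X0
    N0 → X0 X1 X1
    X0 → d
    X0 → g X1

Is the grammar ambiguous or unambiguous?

Only X0, X1 are reachable from X0; ignoring the rest: Each reachable nonterminal has at most one production per leading terminal, and all productions are right-linear; the derivation is determined token-by-token.

Unambiguous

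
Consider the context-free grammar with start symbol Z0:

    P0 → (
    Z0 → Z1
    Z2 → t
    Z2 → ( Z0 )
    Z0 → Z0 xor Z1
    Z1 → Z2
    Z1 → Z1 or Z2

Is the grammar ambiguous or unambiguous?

Only Z0, Z1, Z2 are reachable from Z0; ignoring the rest: Z0 → Z0 xor Z1 | Z1  ;  Z1 → Z1 or Z2 | Z2  — a left-associative chain with Z2 at the bottom. Each string factors uniquely by precedence.

Unambiguous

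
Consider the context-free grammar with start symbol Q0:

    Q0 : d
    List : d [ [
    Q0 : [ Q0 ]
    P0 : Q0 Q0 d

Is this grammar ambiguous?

Unambiguous

Only Q0 is reachable from Q0; ignoring the rest: L(Q0) is { openⁿ atom closeⁿ : n ≥ 0 }. The bracket depth fixes n, and the derivation is forced at every step.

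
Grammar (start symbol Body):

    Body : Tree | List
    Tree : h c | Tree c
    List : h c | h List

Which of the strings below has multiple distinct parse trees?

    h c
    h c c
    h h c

h c

h c: 2 trees
h c c: 1 tree
h h c: 1 tree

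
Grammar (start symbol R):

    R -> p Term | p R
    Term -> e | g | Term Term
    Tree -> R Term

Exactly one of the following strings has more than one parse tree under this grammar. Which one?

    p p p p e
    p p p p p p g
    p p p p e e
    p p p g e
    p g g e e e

p g g e e e

p p p p e: 1 tree
p p p p p p g: 1 tree
p p p p e e: 1 tree
p p p g e: 1 tree
p g g e e e: 14 trees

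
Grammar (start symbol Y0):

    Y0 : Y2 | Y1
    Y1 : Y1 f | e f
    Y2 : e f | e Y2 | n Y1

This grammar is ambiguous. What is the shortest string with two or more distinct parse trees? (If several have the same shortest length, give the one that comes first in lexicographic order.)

e f

length 2: e f has 2 parse trees

Two derivations of e f:
  Y0 ⇒ Y2 ⇒ e f
  Y0 ⇒ Y1 ⇒ e f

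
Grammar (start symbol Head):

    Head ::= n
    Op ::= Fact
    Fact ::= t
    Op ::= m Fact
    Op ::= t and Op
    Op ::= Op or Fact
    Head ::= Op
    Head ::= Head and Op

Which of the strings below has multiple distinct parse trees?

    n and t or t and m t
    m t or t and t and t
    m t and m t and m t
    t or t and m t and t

n and t or t and m t: 1 tree
m t or t and t and t: 2 trees
m t and m t and m t: 1 tree
t or t and m t and t: 1 tree

m t or t and t and t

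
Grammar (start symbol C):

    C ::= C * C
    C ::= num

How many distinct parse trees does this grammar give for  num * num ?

1

Parse trees for num * num:
  [C [C num] * [C num]]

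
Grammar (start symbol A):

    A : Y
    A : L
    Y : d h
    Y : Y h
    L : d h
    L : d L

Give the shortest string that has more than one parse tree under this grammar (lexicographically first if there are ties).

length 2: d h has 2 parse trees

Two derivations of d h:
  A ⇒ Y ⇒ d h
  A ⇒ L ⇒ d h

d h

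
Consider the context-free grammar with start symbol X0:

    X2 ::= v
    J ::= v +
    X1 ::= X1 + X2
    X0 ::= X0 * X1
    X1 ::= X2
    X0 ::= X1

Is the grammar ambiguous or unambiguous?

Unambiguous

Only X0, X1, X2 are reachable from X0; ignoring the rest: This is a standard precedence ladder (X0 over X1 over X2), with each level left-recursive on its own operator ('*' at X0, '+' at X1). That structure is LR(1), hence unambiguous.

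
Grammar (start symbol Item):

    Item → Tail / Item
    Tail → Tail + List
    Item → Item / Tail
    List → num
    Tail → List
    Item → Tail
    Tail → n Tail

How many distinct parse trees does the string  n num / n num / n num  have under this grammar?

4

Parse trees for n num / n num / n num:
  [Item [Tail n [Tail [List num]]] / [Item [Tail n [Tail [List num]]] / [Item [Tail n [Tail [List num]]]]]]
  [Item [Tail n [Tail [List num]]] / [Item [Item [Tail n [Tail [List num]]]] / [Tail n [Tail [List num]]]]]
  [Item [Item [Tail n [Tail [List num]]] / [Item [Tail n [Tail [List num]]]]] / [Tail n [Tail [List num]]]]
  [Item [Item [Item [Tail n [Tail [List num]]]] / [Tail n [Tail [List num]]]] / [Tail n [Tail [List num]]]]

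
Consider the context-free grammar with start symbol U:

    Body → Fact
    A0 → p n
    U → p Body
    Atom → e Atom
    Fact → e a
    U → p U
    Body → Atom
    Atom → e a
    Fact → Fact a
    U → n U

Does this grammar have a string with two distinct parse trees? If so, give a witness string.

Witness: p e a

Derivation 1: U ⇒ p Body ⇒ p Fact ⇒ p e a
Derivation 2: U ⇒ p Body ⇒ p Atom ⇒ p e a

Two distinct leftmost derivations for the same string.

Ambiguous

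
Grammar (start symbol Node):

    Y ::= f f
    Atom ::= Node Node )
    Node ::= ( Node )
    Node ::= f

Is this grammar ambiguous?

Unambiguous

(Y, Atom are unreachable from Node, so their rules don't affect L(Node).) L(Node) is { openⁿ atom closeⁿ : n ≥ 0 }. The bracket depth fixes n, and the derivation is forced at every step.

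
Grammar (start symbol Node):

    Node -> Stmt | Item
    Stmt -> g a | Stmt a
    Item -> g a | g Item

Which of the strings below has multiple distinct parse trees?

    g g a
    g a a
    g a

g g a: 1 tree
g a a: 1 tree
g a: 2 trees

g a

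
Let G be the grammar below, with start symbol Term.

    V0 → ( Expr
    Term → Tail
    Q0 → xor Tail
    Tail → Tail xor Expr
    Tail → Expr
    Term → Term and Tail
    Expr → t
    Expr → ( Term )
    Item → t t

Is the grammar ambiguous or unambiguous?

(Q0, V0, Item are unreachable from Term, so their rules don't affect L(Term).) This is a standard precedence ladder (Term over Tail over Expr), with each level left-recursive on its own operator ('and' at Term, 'xor' at Tail). That structure is LR(1), hence unambiguous.

Unambiguous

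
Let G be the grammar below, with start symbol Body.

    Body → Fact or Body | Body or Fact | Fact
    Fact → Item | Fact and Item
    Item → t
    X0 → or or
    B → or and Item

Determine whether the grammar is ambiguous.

Witness: t or t

Derivation 1: Body ⇒ Fact or Body ⇒ Item or Body ⇒ t or Body ⇒ t or Fact ⇒ t or Item ⇒ t or t
Derivation 2: Body ⇒ Body or Fact ⇒ Fact or Fact ⇒ Item or Fact ⇒ t or Fact ⇒ t or Item ⇒ t or t

Two distinct leftmost derivations for the same string.

Ambiguous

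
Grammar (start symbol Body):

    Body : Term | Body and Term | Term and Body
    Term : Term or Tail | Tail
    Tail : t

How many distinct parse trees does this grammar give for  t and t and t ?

4

Parse trees for t and t and t:
  [Body [Body [Body [Term [Tail t]]] and [Term [Tail t]]] and [Term [Tail t]]]
  [Body [Body [Term [Tail t]] and [Body [Term [Tail t]]]] and [Term [Tail t]]]
  [Body [Term [Tail t]] and [Body [Body [Term [Tail t]]] and [Term [Tail t]]]]
  [Body [Term [Tail t]] and [Body [Term [Tail t]] and [Body [Term [Tail t]]]]]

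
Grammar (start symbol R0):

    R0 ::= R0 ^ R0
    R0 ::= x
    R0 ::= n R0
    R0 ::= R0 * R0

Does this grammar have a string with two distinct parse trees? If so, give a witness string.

Witness: n x * x

Derivation 1: R0 ⇒ n R0 ⇒ n R0 * R0 ⇒ n x * R0 ⇒ n x * x
Derivation 2: R0 ⇒ R0 * R0 ⇒ n R0 * R0 ⇒ n x * R0 ⇒ n x * x

Two distinct leftmost derivations for the same string.

Ambiguous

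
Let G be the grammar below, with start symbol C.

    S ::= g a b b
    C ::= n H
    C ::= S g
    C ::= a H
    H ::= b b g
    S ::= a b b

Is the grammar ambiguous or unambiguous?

Witness: a b b g

Derivation 1: C ⇒ S g ⇒ a b b g
Derivation 2: C ⇒ a H ⇒ a b b g

Two distinct leftmost derivations for the same string.

Ambiguous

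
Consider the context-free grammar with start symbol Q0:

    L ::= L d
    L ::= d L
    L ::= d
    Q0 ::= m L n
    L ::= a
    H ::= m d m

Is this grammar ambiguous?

Witness: m d d n

Derivation 1: Q0 ⇒ m L n ⇒ m L d n ⇒ m d d n
Derivation 2: Q0 ⇒ m L n ⇒ m d L n ⇒ m d d n

Two distinct leftmost derivations for the same string.

Ambiguous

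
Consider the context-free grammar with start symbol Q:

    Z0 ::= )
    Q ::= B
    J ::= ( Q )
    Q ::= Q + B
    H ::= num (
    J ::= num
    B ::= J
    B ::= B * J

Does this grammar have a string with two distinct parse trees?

(Z0, H are unreachable from Q, so their rules don't affect L(Q).) The grammar is stratified — Q handles '+' (left-recursive), B handles '*', J atoms. Each operator has a fixed associativity and precedence level, so every string has one parse.

Unambiguous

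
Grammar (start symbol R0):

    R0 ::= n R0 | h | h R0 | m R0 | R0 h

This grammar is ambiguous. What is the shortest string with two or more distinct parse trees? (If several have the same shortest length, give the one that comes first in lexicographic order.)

length 1: no string has ≥2 trees
length 2: h h has 2 parse trees

Two derivations of h h:
  R0 ⇒ h R0 ⇒ h h
  R0 ⇒ R0 h ⇒ h h

h h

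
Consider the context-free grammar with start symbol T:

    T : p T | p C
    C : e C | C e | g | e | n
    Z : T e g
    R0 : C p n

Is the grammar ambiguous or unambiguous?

Witness: p e e

Derivation 1: T ⇒ p C ⇒ p e C ⇒ p e e
Derivation 2: T ⇒ p C ⇒ p C e ⇒ p e e

Two distinct leftmost derivations for the same string.

Ambiguous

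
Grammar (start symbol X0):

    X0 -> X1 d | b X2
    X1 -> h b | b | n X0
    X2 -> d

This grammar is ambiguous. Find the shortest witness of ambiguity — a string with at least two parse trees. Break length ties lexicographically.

b d

length 2: b d has 2 parse trees

Two derivations of b d:
  X0 ⇒ X1 d ⇒ b d
  X0 ⇒ b X2 ⇒ b d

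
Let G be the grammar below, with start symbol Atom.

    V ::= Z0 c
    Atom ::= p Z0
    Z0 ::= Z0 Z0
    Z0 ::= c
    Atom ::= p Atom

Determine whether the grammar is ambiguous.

Ambiguous

Witness: p c c c

Derivation 1: Atom ⇒ p Z0 ⇒ p Z0 Z0 ⇒ p Z0 Z0 Z0 ⇒ p c Z0 Z0 ⇒ p c c Z0 ⇒ p c c c
Derivation 2: Atom ⇒ p Z0 ⇒ p Z0 Z0 ⇒ p c Z0 ⇒ p c Z0 Z0 ⇒ p c c Z0 ⇒ p c c c

Two distinct leftmost derivations for the same string.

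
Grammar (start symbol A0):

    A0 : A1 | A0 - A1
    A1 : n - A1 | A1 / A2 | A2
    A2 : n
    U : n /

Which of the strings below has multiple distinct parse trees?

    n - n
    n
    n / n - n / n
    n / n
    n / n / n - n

n - n: 2 trees
n: 1 tree
n / n - n / n: 1 tree
n / n: 1 tree
n / n / n - n: 1 tree

n - n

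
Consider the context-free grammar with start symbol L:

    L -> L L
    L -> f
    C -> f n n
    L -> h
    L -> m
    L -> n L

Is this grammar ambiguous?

Ambiguous

Witness: f f f

Derivation 1: L ⇒ L L ⇒ L L L ⇒ f L L ⇒ f f L ⇒ f f f
Derivation 2: L ⇒ L L ⇒ f L ⇒ f L L ⇒ f f L ⇒ f f f

Two distinct leftmost derivations for the same string.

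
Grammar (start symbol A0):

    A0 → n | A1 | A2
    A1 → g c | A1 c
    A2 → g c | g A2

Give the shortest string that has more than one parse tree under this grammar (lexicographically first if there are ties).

length 1: no string has ≥2 trees
length 2: g c has 2 parse trees

Two derivations of g c:
  A0 ⇒ A1 ⇒ g c
  A0 ⇒ A2 ⇒ g c

g c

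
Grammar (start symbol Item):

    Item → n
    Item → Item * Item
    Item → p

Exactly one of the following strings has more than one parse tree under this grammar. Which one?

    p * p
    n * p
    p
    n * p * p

p * p: 1 tree
n * p: 1 tree
p: 1 tree
n * p * p: 2 trees

n * p * p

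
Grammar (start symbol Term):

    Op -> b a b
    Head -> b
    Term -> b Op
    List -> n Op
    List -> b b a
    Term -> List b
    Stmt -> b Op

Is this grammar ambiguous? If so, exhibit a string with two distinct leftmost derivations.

Ambiguous

Witness: b b a b

Derivation 1: Term ⇒ b Op ⇒ b b a b
Derivation 2: Term ⇒ List b ⇒ b b a b

Two distinct leftmost derivations for the same string.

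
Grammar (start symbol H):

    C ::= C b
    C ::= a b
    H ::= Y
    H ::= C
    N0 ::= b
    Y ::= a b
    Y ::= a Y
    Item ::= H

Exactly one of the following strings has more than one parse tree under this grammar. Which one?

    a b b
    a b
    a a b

a b b: 1 tree
a b: 2 trees
a a b: 1 tree

a b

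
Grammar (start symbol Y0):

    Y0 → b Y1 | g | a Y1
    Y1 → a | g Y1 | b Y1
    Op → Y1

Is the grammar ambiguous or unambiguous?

Unambiguous

Only Y0, Y1 are reachable from Y0; ignoring the rest: The reachable rules are right-linear with at most one rule per (nonterminal, next-terminal) pair. Each input token forces the next rule, so parsing is deterministic.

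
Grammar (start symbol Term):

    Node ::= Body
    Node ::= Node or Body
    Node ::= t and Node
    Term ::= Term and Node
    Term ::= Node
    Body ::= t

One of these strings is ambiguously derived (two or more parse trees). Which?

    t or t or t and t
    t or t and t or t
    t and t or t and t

t and t or t and t

t or t or t and t: 1 tree
t or t and t or t: 1 tree
t and t or t and t: 3 trees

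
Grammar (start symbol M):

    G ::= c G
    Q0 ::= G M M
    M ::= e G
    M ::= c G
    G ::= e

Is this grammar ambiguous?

Unambiguous

Only M, G are reachable from M; ignoring the rest: Each reachable nonterminal has at most one production per leading terminal, and all productions are right-linear; the derivation is determined token-by-token.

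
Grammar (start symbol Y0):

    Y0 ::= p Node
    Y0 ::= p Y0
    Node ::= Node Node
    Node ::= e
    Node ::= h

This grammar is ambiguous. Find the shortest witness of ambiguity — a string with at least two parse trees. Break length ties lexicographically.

p e e e

length 2: no string has ≥2 trees
length 3: no string has ≥2 trees
length 4: p e e e has 2 parse trees

Two derivations of p e e e:
  Y0 ⇒ p Node ⇒ p Node Node ⇒ p Node Node Node ⇒ p e Node Node ⇒ p e e Node ⇒ p e e e
  Y0 ⇒ p Node ⇒ p Node Node ⇒ p e Node ⇒ p e Node Node ⇒ p e e Node ⇒ p e e e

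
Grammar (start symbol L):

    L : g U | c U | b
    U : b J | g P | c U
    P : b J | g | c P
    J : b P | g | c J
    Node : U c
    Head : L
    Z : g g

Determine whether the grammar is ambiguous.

Unambiguous

(Node, Head, Z are unreachable from L, so their rules don't affect L(L).) Restricted to the reachable nonterminals, every rule has the form A → t or A → t B, and no two rules for the same A share a first terminal. The grammar encodes a DFA — one run per string.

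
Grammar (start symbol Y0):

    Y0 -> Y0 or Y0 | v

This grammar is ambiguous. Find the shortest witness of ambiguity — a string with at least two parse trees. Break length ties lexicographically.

v or v or v

length 1: no string has ≥2 trees
length 3: no string has ≥2 trees
length 5: v or v or v has 2 parse trees

Two derivations of v or v or v:
  Y0 ⇒ Y0 or Y0 ⇒ Y0 or Y0 or Y0 ⇒ v or Y0 or Y0 ⇒ v or v or Y0 ⇒ v or v or v
  Y0 ⇒ Y0 or Y0 ⇒ v or Y0 ⇒ v or Y0 or Y0 ⇒ v or v or Y0 ⇒ v or v or v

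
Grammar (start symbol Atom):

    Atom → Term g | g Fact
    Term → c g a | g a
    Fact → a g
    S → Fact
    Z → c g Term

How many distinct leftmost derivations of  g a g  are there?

2

Parse trees for g a g:
  [Atom [Term g a] g]
  [Atom g [Fact a g]]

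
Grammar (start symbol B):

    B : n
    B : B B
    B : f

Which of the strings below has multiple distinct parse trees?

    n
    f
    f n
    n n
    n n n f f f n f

n: 1 tree
f: 1 tree
f n: 1 tree
n n: 1 tree
n n n f f f n f: 429 trees

n n n f f f n f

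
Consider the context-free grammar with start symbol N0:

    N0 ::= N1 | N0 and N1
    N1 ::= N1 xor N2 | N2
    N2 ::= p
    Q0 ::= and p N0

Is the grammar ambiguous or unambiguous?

Unambiguous

Only N0, N1, N2 are reachable from N0; ignoring the rest: N0 → N0 and N1 | N1  ;  N1 → N1 xor N2 | N2  — a left-associative chain with N2 at the bottom. Each string factors uniquely by precedence.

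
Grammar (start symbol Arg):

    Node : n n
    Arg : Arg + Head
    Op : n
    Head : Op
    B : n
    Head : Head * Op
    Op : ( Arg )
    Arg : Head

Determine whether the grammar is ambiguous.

(Node, B are unreachable from Arg, so their rules don't affect L(Arg).) This is a standard precedence ladder (Arg over Head over Op), with each level left-recursive on its own operator ('+' at Arg, '*' at Head). That structure is LR(1), hence unambiguous.

Unambiguous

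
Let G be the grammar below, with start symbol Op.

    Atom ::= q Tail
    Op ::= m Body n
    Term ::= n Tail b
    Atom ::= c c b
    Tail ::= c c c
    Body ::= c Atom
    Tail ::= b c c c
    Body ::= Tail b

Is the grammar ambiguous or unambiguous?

Witness: m c c c b n

Derivation 1: Op ⇒ m Body n ⇒ m c Atom n ⇒ m c c c b n
Derivation 2: Op ⇒ m Body n ⇒ m Tail b n ⇒ m c c c b n

Two distinct leftmost derivations for the same string.

Ambiguous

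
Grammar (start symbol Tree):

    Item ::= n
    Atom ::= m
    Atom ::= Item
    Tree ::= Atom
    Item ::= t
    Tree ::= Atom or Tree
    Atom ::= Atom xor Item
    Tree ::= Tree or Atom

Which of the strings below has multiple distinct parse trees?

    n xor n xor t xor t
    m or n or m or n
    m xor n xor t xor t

m or n or m or n

n xor n xor t xor t: 1 tree
m or n or m or n: 8 trees
m xor n xor t xor t: 1 tree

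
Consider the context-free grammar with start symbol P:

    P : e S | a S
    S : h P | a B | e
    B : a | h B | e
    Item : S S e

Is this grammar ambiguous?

Unambiguous

(Item is unreachable from P, so its rules don't affect L(P).) Restricted to the reachable nonterminals, every rule has the form A → t or A → t B, and no two rules for the same A share a first terminal. The grammar encodes a DFA — one run per string.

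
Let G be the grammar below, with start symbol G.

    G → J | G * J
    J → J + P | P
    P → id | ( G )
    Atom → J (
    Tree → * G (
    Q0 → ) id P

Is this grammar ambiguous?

Only G, J, P are reachable from G; ignoring the rest: This is a standard precedence ladder (G over J over P), with each level left-recursive on its own operator ('*' at G, '+' at J). That structure is LR(1), hence unambiguous.

Unambiguous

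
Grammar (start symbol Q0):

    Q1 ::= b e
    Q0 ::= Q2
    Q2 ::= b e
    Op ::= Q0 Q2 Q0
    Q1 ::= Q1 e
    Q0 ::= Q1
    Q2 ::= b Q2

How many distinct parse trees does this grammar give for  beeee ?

1

Parse trees for beeee:
  [Q0 [Q1 [Q1 [Q1 [Q1 b e] e] e] e]]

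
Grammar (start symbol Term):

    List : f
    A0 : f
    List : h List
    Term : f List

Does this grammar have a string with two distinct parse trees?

Unambiguous

Only Term, List are reachable from Term; ignoring the rest: Restricted to the reachable nonterminals, every rule has the form A → t or A → t B, and no two rules for the same A share a first terminal. The grammar encodes a DFA — one run per string.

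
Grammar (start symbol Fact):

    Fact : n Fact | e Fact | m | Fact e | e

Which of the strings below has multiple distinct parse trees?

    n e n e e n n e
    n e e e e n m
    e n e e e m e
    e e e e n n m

n e n e e n n e: 1 tree
n e e e e n m: 1 tree
e n e e e m e: 6 trees
e e e e n n m: 1 tree

e n e e e m e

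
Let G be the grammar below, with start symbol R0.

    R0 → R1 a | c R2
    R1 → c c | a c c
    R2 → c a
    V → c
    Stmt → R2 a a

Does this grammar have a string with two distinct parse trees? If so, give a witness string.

Witness: c c a

Derivation 1: R0 ⇒ R1 a ⇒ c c a
Derivation 2: R0 ⇒ c R2 ⇒ c c a

Two distinct leftmost derivations for the same string.

Ambiguous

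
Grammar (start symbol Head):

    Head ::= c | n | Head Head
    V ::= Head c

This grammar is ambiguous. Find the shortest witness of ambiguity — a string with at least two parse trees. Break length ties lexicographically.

length 1: no string has ≥2 trees
length 2: no string has ≥2 trees
length 3: c c c has 2 parse trees

Two derivations of c c c:
  Head ⇒ Head Head ⇒ c Head ⇒ c Head Head ⇒ c c Head ⇒ c c c
  Head ⇒ Head Head ⇒ Head Head Head ⇒ c Head Head ⇒ c c Head ⇒ c c c

c c c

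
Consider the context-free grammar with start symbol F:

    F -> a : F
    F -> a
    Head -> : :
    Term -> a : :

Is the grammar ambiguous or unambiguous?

Unambiguous

(Head, Term are unreachable from F, so their rules don't affect L(F).) The reachable grammar is A → atom sep A | atom. Each atom is followed by either the separator (recurse) or end-of-string (stop) — no choice point.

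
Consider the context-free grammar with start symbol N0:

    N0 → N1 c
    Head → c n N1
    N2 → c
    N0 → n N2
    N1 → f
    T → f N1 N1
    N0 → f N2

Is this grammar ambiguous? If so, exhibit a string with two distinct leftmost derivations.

Ambiguous

Witness: f c

Derivation 1: N0 ⇒ N1 c ⇒ f c
Derivation 2: N0 ⇒ f N2 ⇒ f c

Two distinct leftmost derivations for the same string.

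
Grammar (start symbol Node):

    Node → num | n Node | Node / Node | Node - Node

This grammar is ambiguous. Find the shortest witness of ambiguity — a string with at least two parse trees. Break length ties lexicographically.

length 1: no string has ≥2 trees
length 2: no string has ≥2 trees
length 3: no string has ≥2 trees
length 4: n num - num has 2 parse trees

Two derivations of n num - num:
  Node ⇒ n Node ⇒ n Node - Node ⇒ n num - Node ⇒ n num - num
  Node ⇒ Node - Node ⇒ n Node - Node ⇒ n num - Node ⇒ n num - num

n num - num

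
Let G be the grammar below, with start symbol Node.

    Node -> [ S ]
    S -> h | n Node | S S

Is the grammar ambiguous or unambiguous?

Witness: [ h h h ]

Derivation 1: Node ⇒ [ S ] ⇒ [ S S ] ⇒ [ h S ] ⇒ [ h S S ] ⇒ [ h h S ] ⇒ [ h h h ]
Derivation 2: Node ⇒ [ S ] ⇒ [ S S ] ⇒ [ S S S ] ⇒ [ h S S ] ⇒ [ h h S ] ⇒ [ h h h ]

Two distinct leftmost derivations for the same string.

Ambiguous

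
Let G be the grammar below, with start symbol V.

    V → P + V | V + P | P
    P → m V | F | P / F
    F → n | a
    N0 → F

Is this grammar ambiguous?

Witness: a + a

Derivation 1: V ⇒ P + V ⇒ F + V ⇒ a + V ⇒ a + P ⇒ a + F ⇒ a + a
Derivation 2: V ⇒ V + P ⇒ P + P ⇒ F + P ⇒ a + P ⇒ a + F ⇒ a + a

Two distinct leftmost derivations for the same string.

Ambiguous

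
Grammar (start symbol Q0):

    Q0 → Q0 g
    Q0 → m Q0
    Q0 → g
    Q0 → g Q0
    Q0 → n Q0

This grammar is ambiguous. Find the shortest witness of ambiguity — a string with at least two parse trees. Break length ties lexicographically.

g g

length 1: no string has ≥2 trees
length 2: g g has 2 parse trees

Two derivations of g g:
  Q0 ⇒ Q0 g ⇒ g g
  Q0 ⇒ g Q0 ⇒ g g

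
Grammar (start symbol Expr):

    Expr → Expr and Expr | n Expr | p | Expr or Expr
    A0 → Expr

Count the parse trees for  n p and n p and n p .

Parse trees for n p and n p and n p:
  [Expr [Expr n [Expr p]] and [Expr [Expr n [Expr p]] and [Expr n [Expr p]]]]
  [Expr [Expr n [Expr p]] and [Expr n [Expr [Expr p] and [Expr n [Expr p]]]]]
  [Expr [Expr [Expr n [Expr p]] and [Expr n [Expr p]]] and [Expr n [Expr p]]]
  [Expr [Expr n [Expr [Expr p] and [Expr n [Expr p]]]] and [Expr n [Expr p]]]
  [Expr n [Expr [Expr p] and [Expr [Expr n [Expr p]] and [Expr n [Expr p]]]]]
  [Expr n [Expr [Expr p] and [Expr n [Expr [Expr p] and [Expr n [Expr p]]]]]]
  [Expr n [Expr [Expr [Expr p] and [Expr n [Expr p]]] and [Expr n [Expr p]]]]

7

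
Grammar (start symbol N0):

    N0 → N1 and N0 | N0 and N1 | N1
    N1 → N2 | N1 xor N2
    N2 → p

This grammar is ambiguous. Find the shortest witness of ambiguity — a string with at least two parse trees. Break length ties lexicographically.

p and p

length 1: no string has ≥2 trees
length 3: p and p has 2 parse trees

Two derivations of p and p:
  N0 ⇒ N1 and N0 ⇒ N2 and N0 ⇒ p and N0 ⇒ p and N1 ⇒ p and N2 ⇒ p and p
  N0 ⇒ N0 and N1 ⇒ N1 and N1 ⇒ N2 and N1 ⇒ p and N1 ⇒ p and N2 ⇒ p and p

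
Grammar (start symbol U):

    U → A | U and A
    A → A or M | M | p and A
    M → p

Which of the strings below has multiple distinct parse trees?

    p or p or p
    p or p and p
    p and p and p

p and p and p

p or p or p: 1 tree
p or p and p: 1 tree
p and p and p: 4 trees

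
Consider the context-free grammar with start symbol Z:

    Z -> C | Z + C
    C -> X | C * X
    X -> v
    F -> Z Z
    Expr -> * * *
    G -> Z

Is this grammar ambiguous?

Unambiguous

Only Z, C, X are reachable from Z; ignoring the rest: Z → Z + C | C  ;  C → C * X | X  — a left-associative chain with X at the bottom. Each string factors uniquely by precedence.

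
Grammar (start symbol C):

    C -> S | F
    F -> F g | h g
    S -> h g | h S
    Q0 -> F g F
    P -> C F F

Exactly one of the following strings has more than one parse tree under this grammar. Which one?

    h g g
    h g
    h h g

h g g: 1 tree
h g: 2 trees
h h g: 1 tree

h g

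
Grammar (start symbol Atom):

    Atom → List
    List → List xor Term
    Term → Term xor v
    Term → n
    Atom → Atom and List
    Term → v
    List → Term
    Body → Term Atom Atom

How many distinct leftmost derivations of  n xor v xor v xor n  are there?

Parse trees for n xor v xor v xor n:
  [Atom [List [List [List [Term n]] xor [Term [Term v] xor v]] xor [Term n]]]
  [Atom [List [List [List [List [Term n]] xor [Term v]] xor [Term v]] xor [Term n]]]
  [Atom [List [List [List [Term [Term n] xor v]] xor [Term v]] xor [Term n]]]
  [Atom [List [List [Term [Term [Term n] xor v] xor v]] xor [Term n]]]

4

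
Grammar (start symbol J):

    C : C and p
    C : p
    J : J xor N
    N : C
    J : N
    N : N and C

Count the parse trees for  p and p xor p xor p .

Parse trees for p and p xor p xor p:
  [J [J [J [N [C [C p] and p]]] xor [N [C p]]] xor [N [C p]]]
  [J [J [J [N [N [C p]] and [C p]]] xor [N [C p]]] xor [N [C p]]]

2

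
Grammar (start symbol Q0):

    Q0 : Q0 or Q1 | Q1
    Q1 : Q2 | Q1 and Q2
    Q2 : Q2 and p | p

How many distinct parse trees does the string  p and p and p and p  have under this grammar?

Parse trees for p and p and p and p:
  [Q0 [Q1 [Q2 [Q2 [Q2 [Q2 p] and p] and p] and p]]]
  [Q0 [Q1 [Q1 [Q2 p]] and [Q2 [Q2 [Q2 p] and p] and p]]]
  [Q0 [Q1 [Q1 [Q2 [Q2 p] and p]] and [Q2 [Q2 p] and p]]]
  [Q0 [Q1 [Q1 [Q1 [Q2 p]] and [Q2 p]] and [Q2 [Q2 p] and p]]]
  [Q0 [Q1 [Q1 [Q2 [Q2 [Q2 p] and p] and p]] and [Q2 p]]]
  [Q0 [Q1 [Q1 [Q1 [Q2 p]] and [Q2 [Q2 p] and p]] and [Q2 p]]]
  [Q0 [Q1 [Q1 [Q1 [Q2 [Q2 p] and p]] and [Q2 p]] and [Q2 p]]]
  [Q0 [Q1 [Q1 [Q1 [Q1 [Q2 p]] and [Q2 p]] and [Q2 p]] and [Q2 p]]]

8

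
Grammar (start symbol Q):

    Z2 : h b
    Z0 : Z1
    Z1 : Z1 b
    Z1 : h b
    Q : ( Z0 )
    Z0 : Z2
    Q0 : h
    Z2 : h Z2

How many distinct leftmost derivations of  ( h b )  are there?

Parse trees for ( h b ):
  [Q ( [Z0 [Z1 h b]] )]
  [Q ( [Z0 [Z2 h b]] )]

2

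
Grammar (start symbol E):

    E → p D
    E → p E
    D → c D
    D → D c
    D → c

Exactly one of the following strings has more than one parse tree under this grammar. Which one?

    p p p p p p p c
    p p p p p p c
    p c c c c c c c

p c c c c c c c

p p p p p p p c: 1 tree
p p p p p p c: 1 tree
p c c c c c c c: 64 trees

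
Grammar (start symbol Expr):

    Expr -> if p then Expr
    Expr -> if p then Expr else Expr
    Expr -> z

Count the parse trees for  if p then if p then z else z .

Parse trees for if p then if p then z else z:
  [Expr if p then [Expr if p then [Expr z] else [Expr z]]]
  [Expr if p then [Expr if p then [Expr z]] else [Expr z]]

2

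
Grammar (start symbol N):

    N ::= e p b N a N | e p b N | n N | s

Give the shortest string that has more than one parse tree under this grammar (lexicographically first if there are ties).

length 1: no string has ≥2 trees
length 2: no string has ≥2 trees
length 3: no string has ≥2 trees
length 4: no string has ≥2 trees
length 5: no string has ≥2 trees
length 6: no string has ≥2 trees
length 7: no string has ≥2 trees
length 8: no string has ≥2 trees
length 9: e p b e p b s a s has 2 parse trees

Two derivations of e p b e p b s a s:
  N ⇒ e p b N a N ⇒ e p b e p b N a N ⇒ e p b e p b s a N ⇒ e p b e p b s a s
  N ⇒ e p b N ⇒ e p b e p b N a N ⇒ e p b e p b s a N ⇒ e p b e p b s a s

e p b e p b s a s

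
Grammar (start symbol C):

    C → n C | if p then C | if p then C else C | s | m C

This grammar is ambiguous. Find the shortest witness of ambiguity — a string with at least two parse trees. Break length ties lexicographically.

if p then if p then s else s

length 1: no string has ≥2 trees
length 2: no string has ≥2 trees
length 3: no string has ≥2 trees
length 4: no string has ≥2 trees
length 5: no string has ≥2 trees
length 6: no string has ≥2 trees
length 7: no string has ≥2 trees
length 8: no string has ≥2 trees
length 9: if p then if p then s else s has 2 parse trees

Two derivations of if p then if p then s else s:
  C ⇒ if p then C ⇒ if p then if p then C else C ⇒ if p then if p then s else C ⇒ if p then if p then s else s
  C ⇒ if p then C else C ⇒ if p then if p then C else C ⇒ if p then if p then s else C ⇒ if p then if p then s else s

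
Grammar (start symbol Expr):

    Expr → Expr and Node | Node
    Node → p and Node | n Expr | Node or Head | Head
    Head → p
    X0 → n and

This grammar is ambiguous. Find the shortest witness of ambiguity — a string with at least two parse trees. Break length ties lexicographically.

p and p

length 1: no string has ≥2 trees
length 2: no string has ≥2 trees
length 3: p and p has 2 parse trees

Two derivations of p and p:
  Expr ⇒ Expr and Node ⇒ Node and Node ⇒ Head and Node ⇒ p and Node ⇒ p and Head ⇒ p and p
  Expr ⇒ Node ⇒ p and Node ⇒ p and Head ⇒ p and p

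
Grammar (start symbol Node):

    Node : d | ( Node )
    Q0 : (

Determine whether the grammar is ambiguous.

(Q0 is unreachable from Node, so its rules don't affect L(Node).) L(Node) is { openⁿ atom closeⁿ : n ≥ 0 }. The bracket depth fixes n, and the derivation is forced at every step.

Unambiguous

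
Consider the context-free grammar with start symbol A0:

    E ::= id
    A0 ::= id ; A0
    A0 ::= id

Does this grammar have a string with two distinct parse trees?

Only A0 is reachable from A0; ignoring the rest: Right-recursive list with a separator: after each atom, whether the separator follows determines the rule. One parse per string.

Unambiguous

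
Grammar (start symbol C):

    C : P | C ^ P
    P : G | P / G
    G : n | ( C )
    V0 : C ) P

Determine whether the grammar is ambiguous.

Unambiguous

Only C, P, G are reachable from C; ignoring the rest: This is a standard precedence ladder (C over P over G), with each level left-recursive on its own operator ('^' at C, '/' at P). That structure is LR(1), hence unambiguous.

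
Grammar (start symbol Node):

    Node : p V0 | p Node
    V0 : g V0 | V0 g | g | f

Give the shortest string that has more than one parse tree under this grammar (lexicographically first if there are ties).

length 2: no string has ≥2 trees
length 3: p g g has 2 parse trees

Two derivations of p g g:
  Node ⇒ p V0 ⇒ p g V0 ⇒ p g g
  Node ⇒ p V0 ⇒ p V0 g ⇒ p g g

p g g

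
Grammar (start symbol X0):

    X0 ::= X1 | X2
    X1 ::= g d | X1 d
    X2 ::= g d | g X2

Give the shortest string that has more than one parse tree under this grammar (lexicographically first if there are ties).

g d

length 2: g d has 2 parse trees

Two derivations of g d:
  X0 ⇒ X1 ⇒ g d
  X0 ⇒ X2 ⇒ g d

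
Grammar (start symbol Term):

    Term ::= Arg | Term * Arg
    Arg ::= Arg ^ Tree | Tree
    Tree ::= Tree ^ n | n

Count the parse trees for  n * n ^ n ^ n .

4

Parse trees for n * n ^ n ^ n:
  [Term [Term [Arg [Tree n]]] * [Arg [Arg [Tree n]] ^ [Tree [Tree n] ^ n]]]
  [Term [Term [Arg [Tree n]]] * [Arg [Arg [Arg [Tree n]] ^ [Tree n]] ^ [Tree n]]]
  [Term [Term [Arg [Tree n]]] * [Arg [Arg [Tree [Tree n] ^ n]] ^ [Tree n]]]
  [Term [Term [Arg [Tree n]]] * [Arg [Tree [Tree [Tree n] ^ n] ^ n]]]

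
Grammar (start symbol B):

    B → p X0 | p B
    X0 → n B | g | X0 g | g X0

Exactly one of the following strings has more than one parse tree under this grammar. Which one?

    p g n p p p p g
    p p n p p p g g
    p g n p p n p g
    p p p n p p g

p p n p p p g g

p g n p p p p g: 1 tree
p p n p p p g g: 3 trees
p g n p p n p g: 1 tree
p p p n p p g: 1 tree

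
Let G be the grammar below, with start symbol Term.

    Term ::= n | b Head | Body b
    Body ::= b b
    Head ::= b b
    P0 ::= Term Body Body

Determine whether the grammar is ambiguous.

Witness: b b b

Derivation 1: Term ⇒ b Head ⇒ b b b
Derivation 2: Term ⇒ Body b ⇒ b b b

Two distinct leftmost derivations for the same string.

Ambiguous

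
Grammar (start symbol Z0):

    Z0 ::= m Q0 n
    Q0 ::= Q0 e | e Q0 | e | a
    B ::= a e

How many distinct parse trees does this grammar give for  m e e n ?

2

Parse trees for m e e n:
  [Z0 m [Q0 [Q0 e] e] n]
  [Z0 m [Q0 e [Q0 e]] n]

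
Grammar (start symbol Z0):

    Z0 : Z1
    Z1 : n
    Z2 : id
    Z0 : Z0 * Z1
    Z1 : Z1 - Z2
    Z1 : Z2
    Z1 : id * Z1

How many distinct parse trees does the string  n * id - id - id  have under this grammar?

Parse trees for n * id - id - id:
  [Z0 [Z0 [Z1 n]] * [Z1 [Z1 [Z1 [Z2 id]] - [Z2 id]] - [Z2 id]]]

1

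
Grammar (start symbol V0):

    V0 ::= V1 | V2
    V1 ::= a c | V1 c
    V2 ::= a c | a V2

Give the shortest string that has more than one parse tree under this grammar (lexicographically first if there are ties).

length 2: a c has 2 parse trees

Two derivations of a c:
  V0 ⇒ V1 ⇒ a c
  V0 ⇒ V2 ⇒ a c

a c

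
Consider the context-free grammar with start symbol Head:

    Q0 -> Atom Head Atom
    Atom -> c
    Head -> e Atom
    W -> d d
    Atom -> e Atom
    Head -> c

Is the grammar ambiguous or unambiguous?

Only Head, Atom are reachable from Head; ignoring the rest: Each reachable nonterminal has at most one production per leading terminal, and all productions are right-linear; the derivation is determined token-by-token.

Unambiguous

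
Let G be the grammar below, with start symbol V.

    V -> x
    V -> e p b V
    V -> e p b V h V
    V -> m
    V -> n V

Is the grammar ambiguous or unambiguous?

Witness: e p b e p b m h m

Derivation 1: V ⇒ e p b V ⇒ e p b e p b V h V ⇒ e p b e p b m h V ⇒ e p b e p b m h m
Derivation 2: V ⇒ e p b V h V ⇒ e p b e p b V h V ⇒ e p b e p b m h V ⇒ e p b e p b m h m

Two distinct leftmost derivations for the same string.

Ambiguous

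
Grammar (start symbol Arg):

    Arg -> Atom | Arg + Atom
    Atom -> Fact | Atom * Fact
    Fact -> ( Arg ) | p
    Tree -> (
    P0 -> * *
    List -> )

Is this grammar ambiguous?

Unambiguous

Only Arg, Atom, Fact are reachable from Arg; ignoring the rest: Arg → Arg + Atom | Atom  ;  Atom → Atom * Fact | Fact  — a left-associative chain with Fact at the bottom. Each string factors uniquely by precedence.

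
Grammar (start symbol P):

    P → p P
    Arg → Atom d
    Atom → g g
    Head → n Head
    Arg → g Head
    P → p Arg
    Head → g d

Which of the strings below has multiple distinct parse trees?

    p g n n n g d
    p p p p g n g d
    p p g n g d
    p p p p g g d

p p p p g g d

p g n n n g d: 1 tree
p p p p g n g d: 1 tree
p p g n g d: 1 tree
p p p p g g d: 2 trees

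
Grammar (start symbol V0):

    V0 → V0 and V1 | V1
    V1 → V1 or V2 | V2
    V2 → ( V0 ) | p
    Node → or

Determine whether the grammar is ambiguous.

Only V0, V1, V2 are reachable from V0; ignoring the rest: The grammar is stratified — V0 handles 'and' (left-recursive), V1 handles 'or', V2 atoms. Each operator has a fixed associativity and precedence level, so every string has one parse.

Unambiguous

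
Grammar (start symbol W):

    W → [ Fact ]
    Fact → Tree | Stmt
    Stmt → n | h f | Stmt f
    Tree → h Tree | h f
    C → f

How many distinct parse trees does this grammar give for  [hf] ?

Parse trees for [hf]:
  [W [ [Fact [Tree h f]] ]]
  [W [ [Fact [Stmt h f]] ]]

2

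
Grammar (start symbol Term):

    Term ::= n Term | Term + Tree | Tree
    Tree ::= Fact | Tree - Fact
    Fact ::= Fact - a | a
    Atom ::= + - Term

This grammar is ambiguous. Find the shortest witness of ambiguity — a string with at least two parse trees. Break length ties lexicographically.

a - a

length 1: no string has ≥2 trees
length 2: no string has ≥2 trees
length 3: a - a has 2 parse trees

Two derivations of a - a:
  Term ⇒ Tree ⇒ Fact ⇒ Fact - a ⇒ a - a
  Term ⇒ Tree ⇒ Tree - Fact ⇒ Fact - Fact ⇒ a - Fact ⇒ a - a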